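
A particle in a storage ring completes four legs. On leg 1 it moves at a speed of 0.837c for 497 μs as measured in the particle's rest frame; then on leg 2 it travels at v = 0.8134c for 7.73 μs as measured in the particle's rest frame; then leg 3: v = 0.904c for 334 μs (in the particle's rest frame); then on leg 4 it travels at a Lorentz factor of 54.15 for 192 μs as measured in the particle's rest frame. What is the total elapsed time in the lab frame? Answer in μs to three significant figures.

Δt = 1.21×10⁴ μs

Leg 1: γ = 1/√(1 − 0.837²) = 1/√0.2994 = 1.827; Δt_1 = 1.827 × 497 = 908.3 μs.
Leg 2: γ = 1/√(1 − 0.8134²) = 1/√0.3384 = 1.719; Δt_2 = 1.719 × 7.73 = 13.29 μs.
Leg 3: γ = 1/√(1 − 0.904²) = 1/√0.1828 = 2.339; Δt_3 = 2.339 × 334 = 781.2 μs.
Leg 4: γ = 54.15; Δt_4 = 54.15 × 192 = 1.040×10⁴ μs.
Total: 908.3 + 13.29 + 781.2 + 1.040×10⁴ μs.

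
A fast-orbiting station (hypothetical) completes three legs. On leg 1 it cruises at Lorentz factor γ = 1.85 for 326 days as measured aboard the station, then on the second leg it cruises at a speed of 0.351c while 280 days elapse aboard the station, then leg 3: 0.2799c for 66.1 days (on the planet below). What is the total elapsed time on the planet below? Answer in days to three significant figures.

Leg 1: γ = 1.85; Δt_1 = 1.850 × 326 = 603.1 days.
Leg 2: γ = 1/√(1 − 0.351²) = 1/√0.8768 = 1.068; Δt_2 = 1.068 × 280 = 299.0 days.
Leg 3: 66.1 days is already measured on the planet below.
Total: 603.1 + 299.0 + 66.10 days.

Δt = 968 days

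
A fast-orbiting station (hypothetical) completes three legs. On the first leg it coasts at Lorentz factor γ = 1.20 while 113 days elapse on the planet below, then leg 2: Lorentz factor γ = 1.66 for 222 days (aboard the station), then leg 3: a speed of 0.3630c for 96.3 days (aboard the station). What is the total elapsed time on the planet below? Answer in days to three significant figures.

Δt = 585 days

Leg 1: 113 days is already measured on the planet below.
Leg 2: γ = 1.66; Δt_2 = 1.660 × 222 = 368.5 days.
Leg 3: γ = 1/√(1 − 0.3630²) = 1/√0.8682 = 1.073; Δt_3 = 1.073 × 96.3 = 103.3 days.
Total: 113.0 + 368.5 + 103.3 days.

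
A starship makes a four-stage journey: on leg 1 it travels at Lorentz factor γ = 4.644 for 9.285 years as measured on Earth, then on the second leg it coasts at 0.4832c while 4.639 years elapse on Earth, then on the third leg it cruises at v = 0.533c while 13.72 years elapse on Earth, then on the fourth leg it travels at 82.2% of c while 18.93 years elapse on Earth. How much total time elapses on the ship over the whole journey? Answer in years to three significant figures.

Leg 1: γ = 4.644; τ_1 = 9.285/4.644 = 1.999 years.
Leg 2: γ = 1/√(1 − 0.4832²) = 1/√0.7665 = 1.142; τ_2 = 4.639/1.142 = 4.061 years.
Leg 3: γ = 1/√(1 − 0.533²) = 1/√0.7159 = 1.182; τ_3 = 13.72/1.182 = 11.61 years.
Leg 4: β = 0.822; γ = 1/√(1 − 0.822²) = 1/√0.3243 = 1.756; τ_4 = 18.93/1.756 = 10.78 years.
Total: 1.999 + 4.061 + 11.61 + 10.78 years.

τ = 28.4 years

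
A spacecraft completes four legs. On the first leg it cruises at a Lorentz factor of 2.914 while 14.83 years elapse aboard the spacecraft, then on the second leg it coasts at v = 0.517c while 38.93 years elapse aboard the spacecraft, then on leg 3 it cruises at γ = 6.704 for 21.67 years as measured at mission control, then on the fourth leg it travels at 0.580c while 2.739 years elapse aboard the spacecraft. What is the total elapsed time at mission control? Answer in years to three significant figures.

Δt = 114 years

Leg 1: γ = 2.914; Δt_1 = 2.914 × 14.83 = 43.21 years.
Leg 2: γ = 1/√(1 − 0.517²) = 1/√0.7327 = 1.168; Δt_2 = 1.168 × 38.93 = 45.48 years.
Leg 3: 21.67 years is already measured at mission control.
Leg 4: γ = 1/√(1 − 0.580²) = 1/√0.6636 = 1.228; Δt_4 = 1.228 × 2.739 = 3.362 years.
Total: 43.21 + 45.48 + 21.67 + 3.362 years.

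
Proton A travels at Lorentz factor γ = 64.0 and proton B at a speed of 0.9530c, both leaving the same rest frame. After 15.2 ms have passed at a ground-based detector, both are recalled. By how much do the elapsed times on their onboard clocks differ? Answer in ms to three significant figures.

A: γ = 64.0; τ_A = 15.2/64.00 = 0.2375 ms.
B: γ = 1/√(1 − 0.9530²) = 1/√0.09179 = 3.301; τ_B = 15.2/3.301 = 4.605 ms.

|τ_A − τ_B| = 4.37 ms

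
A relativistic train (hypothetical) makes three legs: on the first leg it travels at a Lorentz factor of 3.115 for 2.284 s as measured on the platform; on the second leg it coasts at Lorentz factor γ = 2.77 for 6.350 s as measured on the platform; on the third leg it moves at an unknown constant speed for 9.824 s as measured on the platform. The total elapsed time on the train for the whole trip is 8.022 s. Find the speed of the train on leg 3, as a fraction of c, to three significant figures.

β = 0.861

Leg 1: γ = 3.115; τ_1 = 2.284/3.115 = 0.7332 s.
Leg 2: γ = 2.77; τ_2 = 6.350/2.770 = 2.292 s.
Leg 3: speed unknown; τ_3 = 9.824/γ_3.
Total proper time: 0.7332 + 2.292 + τ_3 = 8.022, so τ_3 = 8.022 − 3.026 = 4.996 s.
γ_3 = 9.824/4.996 = 1.966; β = √(1 − 1/γ²) = √0.7413.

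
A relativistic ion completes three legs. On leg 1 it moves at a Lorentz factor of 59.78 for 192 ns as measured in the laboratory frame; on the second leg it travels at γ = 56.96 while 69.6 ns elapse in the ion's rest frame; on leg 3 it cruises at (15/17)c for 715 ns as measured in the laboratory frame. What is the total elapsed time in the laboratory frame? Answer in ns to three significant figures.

Leg 1: 192 ns is already measured in the laboratory frame.
Leg 2: γ = 56.96; Δt_2 = 56.96 × 69.6 = 3964 ns.
Leg 3: 715 ns is already measured in the laboratory frame.
Total: 192.0 + 3964 + 715.0 ns.

Δt = 4870 ns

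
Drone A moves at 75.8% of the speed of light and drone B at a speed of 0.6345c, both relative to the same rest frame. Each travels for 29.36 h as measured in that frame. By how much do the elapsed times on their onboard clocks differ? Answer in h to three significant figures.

A: β = 0.758; γ = 1/√(1 − 0.758²) = 1/√0.4254 = 1.533; τ_A = 29.36/1.533 = 19.15 h.
B: γ = 1/√(1 − 0.6345²) = 1/√0.5974 = 1.294; τ_B = 29.36/1.294 = 22.69 h.

|τ_A − τ_B| = 3.54 h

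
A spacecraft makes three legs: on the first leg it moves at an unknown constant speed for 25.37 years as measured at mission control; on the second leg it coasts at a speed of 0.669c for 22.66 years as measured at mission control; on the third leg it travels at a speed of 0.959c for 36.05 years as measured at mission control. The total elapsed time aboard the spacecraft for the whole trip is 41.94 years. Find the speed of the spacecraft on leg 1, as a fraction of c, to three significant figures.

Leg 1: speed unknown; τ_1 = 25.37/γ_1.
Leg 2: γ = 1/√(1 − 0.669²) = 1/√0.5524 = 1.345; τ_2 = 22.66/1.345 = 16.84 years.
Leg 3: γ = 1/√(1 − 0.959²) = 1/√0.08032 = 3.529; τ_3 = 36.05/3.529 = 10.22 years.
Total proper time: τ_1 + 16.84 + 10.22 = 41.94, so τ_1 = 41.94 − 27.06 = 14.88 years.
γ_1 = 25.37/14.88 = 1.705; β = √(1 − 1/γ²) = √0.6560.

β = 0.810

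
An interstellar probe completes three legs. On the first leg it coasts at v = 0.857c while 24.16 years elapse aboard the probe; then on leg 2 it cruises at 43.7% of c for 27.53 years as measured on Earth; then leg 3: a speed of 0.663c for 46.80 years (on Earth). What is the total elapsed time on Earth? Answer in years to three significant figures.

Δt = 121 years

Leg 1: γ = 1/√(1 − 0.857²) = 1/√0.2656 = 1.941; Δt_1 = 1.941 × 24.16 = 46.88 years.
Leg 2: 27.53 years is already measured on Earth.
Leg 3: 46.80 years is already measured on Earth.
Total: 46.88 + 27.53 + 46.80 years.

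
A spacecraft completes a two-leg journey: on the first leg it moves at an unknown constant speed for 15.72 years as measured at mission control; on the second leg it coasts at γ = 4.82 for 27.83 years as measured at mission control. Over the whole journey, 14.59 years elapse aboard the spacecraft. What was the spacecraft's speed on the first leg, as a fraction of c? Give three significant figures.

Leg 1: speed unknown; τ_1 = 15.72/γ_1.
Leg 2: γ = 4.82; τ_2 = 27.83/4.820 = 5.774 years.
Total proper time: τ_1 + 5.774 = 14.59, so τ_1 = 14.59 − 5.774 = 8.816 years.
γ_1 = 15.72/8.816 = 1.783; β = √(1 − 1/γ²) = √0.6855.

β = 0.828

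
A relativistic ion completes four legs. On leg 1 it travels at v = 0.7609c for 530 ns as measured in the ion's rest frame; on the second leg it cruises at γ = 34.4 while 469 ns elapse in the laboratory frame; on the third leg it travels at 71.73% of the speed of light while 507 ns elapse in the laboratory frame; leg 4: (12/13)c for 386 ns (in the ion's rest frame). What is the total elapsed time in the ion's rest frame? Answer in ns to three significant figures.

Leg 1: 530 ns is already measured in the ion's rest frame.
Leg 2: γ = 34.4; τ_2 = 469/34.40 = 13.63 ns.
Leg 3: β = 0.7173; γ = 1/√(1 − 0.7173²) = 1/√0.4855 = 1.435; τ_3 = 507/1.435 = 353.3 ns.
Leg 4: 386 ns is already measured in the ion's rest frame.
Total: 530.0 + 13.63 + 353.3 + 386.0 ns.

τ = 1280 ns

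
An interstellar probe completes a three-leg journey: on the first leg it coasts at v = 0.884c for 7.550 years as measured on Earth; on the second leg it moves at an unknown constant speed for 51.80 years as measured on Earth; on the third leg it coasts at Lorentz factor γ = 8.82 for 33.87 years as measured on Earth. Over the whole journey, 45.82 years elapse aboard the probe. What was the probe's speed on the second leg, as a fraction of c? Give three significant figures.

β = 0.670

Leg 1: γ = 1/√(1 − 0.884²) = 1/√0.2185 = 2.139; τ_1 = 7.550/2.139 = 3.530 years.
Leg 2: speed unknown; τ_2 = 51.80/γ_2.
Leg 3: γ = 8.82; τ_3 = 33.87/8.820 = 3.840 years.
Total proper time: 3.530 + τ_2 + 3.840 = 45.82, so τ_2 = 45.82 − 7.370 = 38.45 years.
γ_2 = 51.80/38.45 = 1.347; β = √(1 − 1/γ²) = √0.4490.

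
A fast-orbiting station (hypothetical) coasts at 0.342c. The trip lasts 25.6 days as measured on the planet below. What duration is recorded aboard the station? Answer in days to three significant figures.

τ = 24.1 days

γ = 1/√(1 − 0.342²) = 1/√0.8830 = 1.064
The interval measured on the planet below is the dilated one; the clock aboard the station measures the proper time τ = Δt/γ = 25.6/1.064 days.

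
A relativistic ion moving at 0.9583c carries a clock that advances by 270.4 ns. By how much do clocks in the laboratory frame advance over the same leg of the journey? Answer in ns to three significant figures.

γ = 1/√(1 − 0.9583²) = 1/√0.08166 = 3.499
The interval measured in the ion's rest frame is the proper time (both events occur at the same place in that frame); the lab-frame interval is Δt = γτ = 3.499 × 270.4 ns.

Δt = 946 ns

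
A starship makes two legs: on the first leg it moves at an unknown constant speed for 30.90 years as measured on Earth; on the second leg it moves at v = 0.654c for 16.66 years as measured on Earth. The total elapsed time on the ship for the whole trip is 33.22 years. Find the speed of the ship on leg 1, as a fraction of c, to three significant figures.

Leg 1: speed unknown; τ_1 = 30.90/γ_1.
Leg 2: γ = 1/√(1 − 0.654²) = 1/√0.5723 = 1.322; τ_2 = 16.66/1.322 = 12.60 years.
Total proper time: τ_1 + 12.60 = 33.22, so τ_1 = 33.22 − 12.60 = 20.62 years.
γ_1 = 30.90/20.62 = 1.499; β = √(1 − 1/γ²) = √0.5548.

β = 0.745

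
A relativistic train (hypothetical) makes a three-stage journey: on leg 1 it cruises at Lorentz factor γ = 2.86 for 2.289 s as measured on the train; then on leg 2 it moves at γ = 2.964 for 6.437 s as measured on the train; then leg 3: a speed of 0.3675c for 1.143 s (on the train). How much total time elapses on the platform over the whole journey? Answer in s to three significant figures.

Leg 1: γ = 2.86; Δt_1 = 2.860 × 2.289 = 6.547 s.
Leg 2: γ = 2.964; Δt_2 = 2.964 × 6.437 = 19.08 s.
Leg 3: γ = 1/√(1 − 0.3675²) = 1/√0.8649 = 1.075; Δt_3 = 1.075 × 1.143 = 1.229 s.
Total: 6.547 + 19.08 + 1.229 s.

Δt = 26.9 s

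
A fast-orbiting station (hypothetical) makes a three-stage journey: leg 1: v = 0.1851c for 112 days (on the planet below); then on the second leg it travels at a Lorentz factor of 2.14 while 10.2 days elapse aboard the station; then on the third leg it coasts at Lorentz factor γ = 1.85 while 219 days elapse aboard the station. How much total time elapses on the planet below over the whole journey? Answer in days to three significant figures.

Δt = 539 days

Leg 1: 112 days is already measured on the planet below.
Leg 2: γ = 2.14; Δt_2 = 2.140 × 10.2 = 21.83 days.
Leg 3: γ = 1.85; Δt_3 = 1.850 × 219 = 405.1 days.
Total: 112.0 + 21.83 + 405.1 days.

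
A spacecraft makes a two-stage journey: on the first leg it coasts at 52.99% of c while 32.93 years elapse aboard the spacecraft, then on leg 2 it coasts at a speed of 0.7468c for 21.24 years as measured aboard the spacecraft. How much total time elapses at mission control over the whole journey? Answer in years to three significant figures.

Leg 1: β = 0.5299; γ = 1/√(1 − 0.5299²) = 1/√0.7192 = 1.179; Δt_1 = 1.179 × 32.93 = 38.83 years.
Leg 2: γ = 1/√(1 − 0.7468²) = 1/√0.4423 = 1.504; Δt_2 = 1.504 × 21.24 = 31.94 years.
Total: 38.83 + 31.94 years.

Δt = 70.8 years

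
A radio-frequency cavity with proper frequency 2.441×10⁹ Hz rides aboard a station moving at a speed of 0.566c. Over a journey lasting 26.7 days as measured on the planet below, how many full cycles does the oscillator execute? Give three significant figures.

γ = 1/√(1 − 0.566²) = 1/√0.6796 = 1.213
The oscillator's own cycle count is N = f × τ where τ is the proper time aboard the station. τ = Δt/γ = 26.7/1.213 = 22.01 days = 1.902×10⁶ s.
N = 2.441×10⁹ × 1.902×10⁶ = 4.642×10¹⁵.

N = 4.64×10¹⁵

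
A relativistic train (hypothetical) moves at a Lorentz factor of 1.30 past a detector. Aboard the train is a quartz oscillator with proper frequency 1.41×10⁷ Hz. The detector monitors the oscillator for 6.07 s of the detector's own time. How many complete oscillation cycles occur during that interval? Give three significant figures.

N = 6.58×10⁷

γ = 1.30
During 6.07 s of lab time, the oscillator's proper time advances by τ = Δt/γ = 6.07/1.300 = 4.669 s = 4.669×10⁰ s.
N = f × τ = 1.41×10⁷ × 4.669×10⁰ = 6.584×10⁷.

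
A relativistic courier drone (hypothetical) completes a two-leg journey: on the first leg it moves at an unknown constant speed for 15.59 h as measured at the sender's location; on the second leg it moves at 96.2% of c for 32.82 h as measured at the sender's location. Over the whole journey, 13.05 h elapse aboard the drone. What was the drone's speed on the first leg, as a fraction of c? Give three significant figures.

Leg 1: speed unknown; τ_1 = 15.59/γ_1.
Leg 2: β = 0.962; γ = 1/√(1 − 0.962²) = 1/√0.07456 = 3.662; τ_2 = 32.82/3.662 = 8.961 h.
Total proper time: τ_1 + 8.961 = 13.05, so τ_1 = 13.05 − 8.961 = 4.089 h.
γ_1 = 15.59/4.089 = 3.813; β = √(1 − 1/γ²) = √0.9312.

β = 0.965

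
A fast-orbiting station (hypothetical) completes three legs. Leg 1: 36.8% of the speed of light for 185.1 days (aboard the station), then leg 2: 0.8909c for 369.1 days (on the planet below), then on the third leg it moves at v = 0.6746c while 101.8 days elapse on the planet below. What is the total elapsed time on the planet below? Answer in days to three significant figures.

Leg 1: β = 0.368; γ = 1/√(1 − 0.368²) = 1/√0.8646 = 1.075; Δt_1 = 1.075 × 185.1 = 199.1 days.
Leg 2: 369.1 days is already measured on the planet below.
Leg 3: 101.8 days is already measured on the planet below.
Total: 199.1 + 369.1 + 101.8 days.

Δt = 670 days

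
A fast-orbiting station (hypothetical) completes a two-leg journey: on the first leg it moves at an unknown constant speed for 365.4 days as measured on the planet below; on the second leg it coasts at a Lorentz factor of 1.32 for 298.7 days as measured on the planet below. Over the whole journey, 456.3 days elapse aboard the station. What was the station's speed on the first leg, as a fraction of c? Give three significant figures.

Leg 1: speed unknown; τ_1 = 365.4/γ_1.
Leg 2: γ = 1.32; τ_2 = 298.7/1.320 = 226.3 days.
Total proper time: τ_1 + 226.3 = 456.3, so τ_1 = 456.3 − 226.3 = 230.0 days.
γ_1 = 365.4/230.0 = 1.589; β = √(1 − 1/γ²) = √0.6038.

β = 0.777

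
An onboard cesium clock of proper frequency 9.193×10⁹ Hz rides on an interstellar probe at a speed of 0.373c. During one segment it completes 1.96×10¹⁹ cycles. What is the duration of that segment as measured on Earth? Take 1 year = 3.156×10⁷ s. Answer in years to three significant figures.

γ = 1/√(1 − 0.373²) = 1/√0.8609 = 1.078
Proper time for N cycles: τ = N/f = 1.96×10¹⁹/(9.193×10⁹) = 2.132×10⁹ s = 67.56 years.
Lab-frame duration Δt = γτ = 1.078 × 67.56 = 72.81 years.

Δt = 72.8 years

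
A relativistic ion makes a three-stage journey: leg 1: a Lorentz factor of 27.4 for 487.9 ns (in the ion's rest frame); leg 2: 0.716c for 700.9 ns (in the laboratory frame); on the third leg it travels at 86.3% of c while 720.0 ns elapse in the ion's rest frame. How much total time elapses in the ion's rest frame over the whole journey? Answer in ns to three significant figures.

τ = 1700 ns

Leg 1: 487.9 ns is already measured in the ion's rest frame.
Leg 2: γ = 1/√(1 − 0.716²) = 1/√0.4873 = 1.432; τ_2 = 700.9/1.432 = 489.3 ns.
Leg 3: 720.0 ns is already measured in the ion's rest frame.
Total: 487.9 + 489.3 + 720.0 ns.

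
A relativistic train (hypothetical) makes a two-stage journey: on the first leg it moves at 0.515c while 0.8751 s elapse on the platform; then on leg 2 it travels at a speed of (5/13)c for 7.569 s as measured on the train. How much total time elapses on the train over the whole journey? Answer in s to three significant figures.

Leg 1: γ = 1/√(1 − 0.515²) = 1/√0.7348 = 1.167; τ_1 = 0.8751/1.167 = 0.7501 s.
Leg 2: 7.569 s is already measured on the train.
Total: 0.7501 + 7.569 s.

τ = 8.32 s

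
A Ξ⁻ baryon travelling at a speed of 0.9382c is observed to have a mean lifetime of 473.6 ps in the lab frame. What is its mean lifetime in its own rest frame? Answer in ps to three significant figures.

γ = 1/√(1 − 0.9382²) = 1/√0.1198 = 2.889
The lab-frame lifetime is the dilated interval; the proper lifetime is τ₀ = Δt/γ = 473.6/2.889 ps.

τ₀ = 164 ps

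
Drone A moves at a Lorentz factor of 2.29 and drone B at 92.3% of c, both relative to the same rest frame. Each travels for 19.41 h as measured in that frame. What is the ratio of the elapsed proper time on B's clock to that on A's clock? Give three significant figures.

τ_B/τ_A = 0.881

A: γ = 2.29. B: β = 0.923; γ = 1/√(1 − 0.923²) = 1/√0.1481 = 2.599.
τ_A/τ_B = γ_B/γ_A = 2.599/2.290 = 1.135, so τ_B/τ_A = 0.8812.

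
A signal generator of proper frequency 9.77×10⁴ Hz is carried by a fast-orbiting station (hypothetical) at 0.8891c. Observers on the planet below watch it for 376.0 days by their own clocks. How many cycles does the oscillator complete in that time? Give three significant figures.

γ = 1/√(1 − 0.8891²) = 1/√0.2095 = 2.185
During 376.0 days of lab time, the oscillator's proper time advances by τ = Δt/γ = 376.0/2.185 = 172.1 days = 1.487×10⁷ s.
N = f × τ = 9.77×10⁴ × 1.487×10⁷ = 1.453×10¹².

N = 1.45×10¹²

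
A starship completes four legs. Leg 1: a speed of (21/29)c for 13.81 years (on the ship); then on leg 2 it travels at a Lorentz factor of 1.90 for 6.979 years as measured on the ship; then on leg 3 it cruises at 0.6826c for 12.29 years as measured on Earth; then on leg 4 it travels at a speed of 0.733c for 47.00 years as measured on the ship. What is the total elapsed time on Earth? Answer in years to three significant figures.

Δt = 115 years

Leg 1: γ = 1/√(1 − (21/29)²) = 29/20 = 1.450; Δt_1 = 1.450 × 13.81 = 20.02 years.
Leg 2: γ = 1.90; Δt_2 = 1.900 × 6.979 = 13.26 years.
Leg 3: 12.29 years is already measured on Earth.
Leg 4: γ = 1/√(1 − 0.733²) = 1/√0.4627 = 1.470; Δt_4 = 1.470 × 47.00 = 69.09 years.
Total: 20.02 + 13.26 + 12.29 + 69.09 years.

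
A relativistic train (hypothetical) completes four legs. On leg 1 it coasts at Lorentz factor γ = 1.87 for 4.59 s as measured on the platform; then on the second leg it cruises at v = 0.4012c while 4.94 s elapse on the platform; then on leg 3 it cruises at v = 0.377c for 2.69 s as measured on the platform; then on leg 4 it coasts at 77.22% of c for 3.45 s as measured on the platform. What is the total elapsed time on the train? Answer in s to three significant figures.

τ = 11.7 s

Leg 1: γ = 1.87; τ_1 = 4.59/1.870 = 2.455 s.
Leg 2: γ = 1/√(1 − 0.4012²) = 1/√0.8390 = 1.092; τ_2 = 4.94/1.092 = 4.525 s.
Leg 3: γ = 1/√(1 − 0.377²) = 1/√0.8579 = 1.080; τ_3 = 2.69/1.080 = 2.492 s.
Leg 4: β = 0.7722; γ = 1/√(1 − 0.7722²) = 1/√0.4037 = 1.574; τ_4 = 3.45/1.574 = 2.192 s.
Total: 2.455 + 4.525 + 2.492 + 2.192 s.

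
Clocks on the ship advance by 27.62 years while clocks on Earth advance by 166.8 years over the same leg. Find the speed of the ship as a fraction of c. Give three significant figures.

The proper time is measured on the ship (both events occur at the ship's location); Δt is measured on Earth. γ = Δt/τ = 166.8/27.62 = 6.039.
β = √(1 − 1/γ²) = √(1 − 0.02742) = √0.9726

v = 0.986c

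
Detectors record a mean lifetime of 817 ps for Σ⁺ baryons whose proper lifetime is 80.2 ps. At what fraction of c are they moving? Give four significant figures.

γ = Δt/τ₀ = 817/80.2 = 10.19
β = √(1 − 1/γ²) = √(1 − 0.009636) = √0.9904

v = 0.9952c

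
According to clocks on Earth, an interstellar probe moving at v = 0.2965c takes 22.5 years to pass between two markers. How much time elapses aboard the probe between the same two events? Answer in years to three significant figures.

τ = 21.5 years

γ = 1/√(1 − 0.2965²) = 1/√0.9121 = 1.047
The interval measured on Earth is the dilated one; the clock aboard the probe measures the proper time τ = Δt/γ = 22.5/1.047 years.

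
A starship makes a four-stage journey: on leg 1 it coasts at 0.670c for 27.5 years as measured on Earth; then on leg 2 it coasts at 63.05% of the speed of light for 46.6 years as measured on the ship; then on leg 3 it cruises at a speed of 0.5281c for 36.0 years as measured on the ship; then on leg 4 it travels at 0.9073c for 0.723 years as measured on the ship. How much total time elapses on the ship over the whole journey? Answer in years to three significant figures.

τ = 104 years

Leg 1: γ = 1/√(1 − 0.670²) = 1/√0.5511 = 1.347; τ_1 = 27.5/1.347 = 20.41 years.
Leg 2: 46.6 years is already measured on the ship.
Leg 3: 36.0 years is already measured on the ship.
Leg 4: 0.723 years is already measured on the ship.
Total: 20.41 + 46.60 + 36.00 + 0.7230 years.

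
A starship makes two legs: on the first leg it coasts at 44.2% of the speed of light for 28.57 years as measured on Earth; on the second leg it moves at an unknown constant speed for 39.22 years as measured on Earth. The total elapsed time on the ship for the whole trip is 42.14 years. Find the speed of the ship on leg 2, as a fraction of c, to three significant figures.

β = 0.907

Leg 1: β = 0.442; γ = 1/√(1 − 0.442²) = 1/√0.8046 = 1.115; τ_1 = 28.57/1.115 = 25.63 years.
Leg 2: speed unknown; τ_2 = 39.22/γ_2.
Total proper time: 25.63 + τ_2 = 42.14, so τ_2 = 42.14 − 25.63 = 16.51 years.
γ_2 = 39.22/16.51 = 2.375; β = √(1 − 1/γ²) = √0.8227.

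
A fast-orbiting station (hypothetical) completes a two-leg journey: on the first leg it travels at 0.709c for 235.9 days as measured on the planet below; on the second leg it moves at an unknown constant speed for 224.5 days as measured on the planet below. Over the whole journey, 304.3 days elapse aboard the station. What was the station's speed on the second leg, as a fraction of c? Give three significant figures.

Leg 1: γ = 1/√(1 − 0.709²) = 1/√0.4973 = 1.418; τ_1 = 235.9/1.418 = 166.4 days.
Leg 2: speed unknown; τ_2 = 224.5/γ_2.
Total proper time: 166.4 + τ_2 = 304.3, so τ_2 = 304.3 − 166.4 = 137.9 days.
γ_2 = 224.5/137.9 = 1.628; β = √(1 − 1/γ²) = √0.6225.

β = 0.789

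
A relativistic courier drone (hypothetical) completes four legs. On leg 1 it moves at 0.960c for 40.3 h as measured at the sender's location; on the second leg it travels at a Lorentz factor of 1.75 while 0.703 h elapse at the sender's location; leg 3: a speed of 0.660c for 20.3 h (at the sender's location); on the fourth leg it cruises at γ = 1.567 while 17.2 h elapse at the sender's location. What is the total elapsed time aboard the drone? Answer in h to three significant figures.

τ = 37.9 h

Leg 1: γ = 1/√(1 − 0.960²) = 25/7 ≈ 3.571; τ_1 = 40.3/3.571 = 11.28 h.
Leg 2: γ = 1.75; τ_2 = 0.703/1.750 = 0.4017 h.
Leg 3: γ = 1/√(1 − 0.660²) = 1/√0.5644 = 1.331; τ_3 = 20.3/1.331 = 15.25 h.
Leg 4: γ = 1.567; τ_4 = 17.2/1.567 = 10.98 h.
Total: 11.28 + 0.4017 + 15.25 + 10.98 h.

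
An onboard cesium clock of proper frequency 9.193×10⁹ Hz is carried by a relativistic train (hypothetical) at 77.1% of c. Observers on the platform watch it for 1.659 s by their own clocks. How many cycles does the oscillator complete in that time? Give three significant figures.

β = 0.771; γ = 1/√(1 − 0.771²) = 1/√0.4056 = 1.570
During 1.659 s of lab time, the oscillator's proper time advances by τ = Δt/γ = 1.659/1.570 = 1.057 s = 1.057×10⁰ s.
N = f × τ = 9.193×10⁹ × 1.057×10⁰ = 9.712×10⁹.

N = 9.71×10⁹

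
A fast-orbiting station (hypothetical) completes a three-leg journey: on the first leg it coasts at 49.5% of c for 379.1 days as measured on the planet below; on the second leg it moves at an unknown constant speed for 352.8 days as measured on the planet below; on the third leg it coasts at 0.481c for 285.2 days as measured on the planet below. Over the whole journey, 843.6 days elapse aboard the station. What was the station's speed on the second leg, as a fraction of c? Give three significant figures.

Leg 1: β = 0.495; γ = 1/√(1 − 0.495²) = 1/√0.7550 = 1.151; τ_1 = 379.1/1.151 = 329.4 days.
Leg 2: speed unknown; τ_2 = 352.8/γ_2.
Leg 3: γ = 1/√(1 − 0.481²) = 1/√0.7686 = 1.141; τ_3 = 285.2/1.141 = 250.0 days.
Total proper time: 329.4 + τ_2 + 250.0 = 843.6, so τ_2 = 843.6 − 579.4 = 264.2 days.
γ_2 = 352.8/264.2 = 1.336; β = √(1 − 1/γ²) = √0.4394.

β = 0.663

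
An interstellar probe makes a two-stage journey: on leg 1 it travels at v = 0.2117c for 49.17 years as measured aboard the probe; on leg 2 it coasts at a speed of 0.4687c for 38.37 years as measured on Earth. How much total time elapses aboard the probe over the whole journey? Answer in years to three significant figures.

τ = 83.1 years

Leg 1: 49.17 years is already measured aboard the probe.
Leg 2: γ = 1/√(1 − 0.4687²) = 1/√0.7803 = 1.132; τ_2 = 38.37/1.132 = 33.89 years.
Total: 49.17 + 33.89 years.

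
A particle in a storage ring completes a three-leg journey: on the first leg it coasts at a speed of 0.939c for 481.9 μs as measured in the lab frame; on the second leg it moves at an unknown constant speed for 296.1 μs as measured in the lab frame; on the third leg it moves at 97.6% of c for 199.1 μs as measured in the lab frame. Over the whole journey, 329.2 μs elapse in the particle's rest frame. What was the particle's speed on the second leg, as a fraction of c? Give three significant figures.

Leg 1: γ = 1/√(1 − 0.939²) = 1/√0.1183 = 2.908; τ_1 = 481.9/2.908 = 165.7 μs.
Leg 2: speed unknown; τ_2 = 296.1/γ_2.
Leg 3: β = 0.976; γ = 1/√(1 − 0.976²) = 1/√0.04742 = 4.592; τ_3 = 199.1/4.592 = 43.36 μs.
Total proper time: 165.7 + τ_2 + 43.36 = 329.2, so τ_2 = 329.2 − 209.1 = 120.1 μs.
γ_2 = 296.1/120.1 = 2.465; β = √(1 − 1/γ²) = √0.8355.

β = 0.914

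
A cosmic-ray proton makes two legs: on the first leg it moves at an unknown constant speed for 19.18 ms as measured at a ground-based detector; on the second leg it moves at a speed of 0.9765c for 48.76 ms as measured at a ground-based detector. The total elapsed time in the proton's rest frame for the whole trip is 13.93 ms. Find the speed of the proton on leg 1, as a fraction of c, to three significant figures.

Leg 1: speed unknown; τ_1 = 19.18/γ_1.
Leg 2: γ = 1/√(1 − 0.9765²) = 1/√0.04645 = 4.640; τ_2 = 48.76/4.640 = 10.51 ms.
Total proper time: τ_1 + 10.51 = 13.93, so τ_1 = 13.93 − 10.51 = 3.421 ms.
γ_1 = 19.18/3.421 = 5.606; β = √(1 − 1/γ²) = √0.9682.

β = 0.984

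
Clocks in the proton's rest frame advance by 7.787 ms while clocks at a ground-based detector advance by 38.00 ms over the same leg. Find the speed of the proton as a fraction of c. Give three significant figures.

v = 0.979c

The proper time is measured in the proton's rest frame (both events occur at the proton's location); Δt is measured at a ground-based detector. γ = Δt/τ = 38.00/7.787 = 4.880.
β = √(1 − 1/γ²) = √(1 − 0.04199) = √0.9580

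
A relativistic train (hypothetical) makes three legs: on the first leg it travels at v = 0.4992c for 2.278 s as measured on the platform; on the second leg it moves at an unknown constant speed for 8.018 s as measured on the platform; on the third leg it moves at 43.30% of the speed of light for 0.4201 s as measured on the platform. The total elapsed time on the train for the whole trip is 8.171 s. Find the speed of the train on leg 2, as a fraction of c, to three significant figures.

Leg 1: γ = 1/√(1 − 0.4992²) = 1/√0.7508 = 1.154; τ_1 = 2.278/1.154 = 1.974 s.
Leg 2: speed unknown; τ_2 = 8.018/γ_2.
Leg 3: β = 0.4330; γ = 1/√(1 − 0.4330²) = 1/√0.8125 = 1.109; τ_3 = 0.4201/1.109 = 0.3787 s.
Total proper time: 1.974 + τ_2 + 0.3787 = 8.171, so τ_2 = 8.171 − 2.353 = 5.818 s.
γ_2 = 8.018/5.818 = 1.378; β = √(1 − 1/γ²) = √0.4734.

β = 0.688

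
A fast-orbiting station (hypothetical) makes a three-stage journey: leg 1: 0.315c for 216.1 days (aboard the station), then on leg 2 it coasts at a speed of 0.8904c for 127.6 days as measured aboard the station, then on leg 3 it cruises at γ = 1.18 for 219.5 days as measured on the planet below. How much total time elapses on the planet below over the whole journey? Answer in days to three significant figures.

Leg 1: γ = 1/√(1 − 0.315²) = 1/√0.9008 = 1.054; Δt_1 = 1.054 × 216.1 = 227.7 days.
Leg 2: γ = 1/√(1 − 0.8904²) = 1/√0.2072 = 2.197; Δt_2 = 2.197 × 127.6 = 280.3 days.
Leg 3: 219.5 days is already measured on the planet below.
Total: 227.7 + 280.3 + 219.5 days.

Δt = 728 days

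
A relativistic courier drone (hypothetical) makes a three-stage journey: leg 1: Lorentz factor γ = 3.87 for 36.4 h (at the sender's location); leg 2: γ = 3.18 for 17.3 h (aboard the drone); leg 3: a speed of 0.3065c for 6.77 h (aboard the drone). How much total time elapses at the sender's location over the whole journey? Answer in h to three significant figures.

Leg 1: 36.4 h is already measured at the sender's location.
Leg 2: γ = 3.18; Δt_2 = 3.180 × 17.3 = 55.01 h.
Leg 3: γ = 1/√(1 − 0.3065²) = 1/√0.9061 = 1.051; Δt_3 = 1.051 × 6.77 = 7.112 h.
Total: 36.40 + 55.01 + 7.112 h.

Δt = 98.5 h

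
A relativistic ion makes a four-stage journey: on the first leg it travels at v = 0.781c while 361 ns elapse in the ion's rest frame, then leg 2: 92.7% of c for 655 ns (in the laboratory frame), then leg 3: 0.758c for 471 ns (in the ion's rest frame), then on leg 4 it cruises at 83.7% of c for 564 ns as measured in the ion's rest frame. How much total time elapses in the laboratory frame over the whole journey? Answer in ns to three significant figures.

Δt = 2990 ns

Leg 1: γ = 1/√(1 − 0.781²) = 1/√0.3900 = 1.601; Δt_1 = 1.601 × 361 = 578.0 ns.
Leg 2: 655 ns is already measured in the laboratory frame.
Leg 3: γ = 1/√(1 − 0.758²) = 1/√0.4254 = 1.533; Δt_3 = 1.533 × 471 = 722.1 ns.
Leg 4: β = 0.837; γ = 1/√(1 − 0.837²) = 1/√0.2994 = 1.827; Δt_4 = 1.827 × 564 = 1031 ns.
Total: 578.0 + 655.0 + 722.1 + 1031 ns.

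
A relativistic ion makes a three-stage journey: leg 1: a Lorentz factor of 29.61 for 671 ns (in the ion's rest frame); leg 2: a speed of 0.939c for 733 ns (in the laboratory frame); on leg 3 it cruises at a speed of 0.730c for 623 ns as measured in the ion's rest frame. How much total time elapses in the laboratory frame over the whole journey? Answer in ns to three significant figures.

Δt = 2.15×10⁴ ns

Leg 1: γ = 29.61; Δt_1 = 29.61 × 671 = 1.987×10⁴ ns.
Leg 2: 733 ns is already measured in the laboratory frame.
Leg 3: γ = 1/√(1 − 0.730²) = 1/√0.4671 = 1.463; Δt_3 = 1.463 × 623 = 911.6 ns.
Total: 1.987×10⁴ + 733.0 + 911.6 ns.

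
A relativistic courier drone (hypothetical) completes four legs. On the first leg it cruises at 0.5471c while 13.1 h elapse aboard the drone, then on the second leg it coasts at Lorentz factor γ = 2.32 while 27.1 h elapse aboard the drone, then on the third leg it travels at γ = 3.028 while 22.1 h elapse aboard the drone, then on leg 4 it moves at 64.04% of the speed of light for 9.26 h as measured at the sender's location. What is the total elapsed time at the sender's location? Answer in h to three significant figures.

Leg 1: γ = 1/√(1 − 0.5471²) = 1/√0.7007 = 1.195; Δt_1 = 1.195 × 13.1 = 15.65 h.
Leg 2: γ = 2.32; Δt_2 = 2.320 × 27.1 = 62.87 h.
Leg 3: γ = 3.028; Δt_3 = 3.028 × 22.1 = 66.92 h.
Leg 4: 9.26 h is already measured at the sender's location.
Total: 15.65 + 62.87 + 66.92 + 9.260 h.

Δt = 155 h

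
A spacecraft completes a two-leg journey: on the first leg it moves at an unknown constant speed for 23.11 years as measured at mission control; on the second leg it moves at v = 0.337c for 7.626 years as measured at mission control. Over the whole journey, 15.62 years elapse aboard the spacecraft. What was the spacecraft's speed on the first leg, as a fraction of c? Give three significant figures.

β = 0.931

Leg 1: speed unknown; τ_1 = 23.11/γ_1.
Leg 2: γ = 1/√(1 − 0.337²) = 1/√0.8864 = 1.062; τ_2 = 7.626/1.062 = 7.180 years.
Total proper time: τ_1 + 7.180 = 15.62, so τ_1 = 15.62 − 7.180 = 8.440 years.
γ_1 = 23.11/8.440 = 2.738; β = √(1 − 1/γ²) = √0.8666.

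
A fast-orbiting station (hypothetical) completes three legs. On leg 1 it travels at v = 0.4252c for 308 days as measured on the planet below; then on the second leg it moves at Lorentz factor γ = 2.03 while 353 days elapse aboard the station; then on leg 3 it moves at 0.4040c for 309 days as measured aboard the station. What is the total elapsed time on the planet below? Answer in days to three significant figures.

Leg 1: 308 days is already measured on the planet below.
Leg 2: γ = 2.03; Δt_2 = 2.030 × 353 = 716.6 days.
Leg 3: γ = 1/√(1 − 0.4040²) = 1/√0.8368 = 1.093; Δt_3 = 1.093 × 309 = 337.8 days.
Total: 308.0 + 716.6 + 337.8 days.

Δt = 1360 days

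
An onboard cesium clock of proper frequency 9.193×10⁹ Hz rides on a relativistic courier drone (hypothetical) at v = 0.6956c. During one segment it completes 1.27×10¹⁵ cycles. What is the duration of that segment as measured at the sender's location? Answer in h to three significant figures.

Δt = 53.4 h

γ = 1/√(1 − 0.6956²) = 1/√0.5161 = 1.392
Proper time for N cycles: τ = N/f = 1.27×10¹⁵/(9.193×10⁹) = 1.381×10⁵ s = 38.37 h.
Lab-frame duration Δt = γτ = 1.392 × 38.37 = 53.41 h.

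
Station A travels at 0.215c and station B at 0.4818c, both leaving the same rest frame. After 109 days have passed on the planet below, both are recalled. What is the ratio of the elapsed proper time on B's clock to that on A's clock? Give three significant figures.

A: γ = 1/√(1 − 0.215²) = 1/√0.9538 = 1.024. B: γ = 1/√(1 − 0.4818²) = 1/√0.7679 = 1.141.
τ_A/τ_B = γ_B/γ_A = 1.141/1.024 = 1.114, so τ_B/τ_A = 0.8973.

τ_B/τ_A = 0.897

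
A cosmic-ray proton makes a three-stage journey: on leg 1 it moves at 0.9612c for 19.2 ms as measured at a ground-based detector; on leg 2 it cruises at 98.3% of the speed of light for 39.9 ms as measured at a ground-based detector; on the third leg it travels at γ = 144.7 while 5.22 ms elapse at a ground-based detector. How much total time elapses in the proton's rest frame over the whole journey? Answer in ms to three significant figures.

Leg 1: γ = 1/√(1 − 0.9612²) = 1/√0.07609 = 3.625; τ_1 = 19.2/3.625 = 5.296 ms.
Leg 2: β = 0.983; γ = 1/√(1 − 0.983²) = 1/√0.03371 = 5.446; τ_2 = 39.9/5.446 = 7.326 ms.
Leg 3: γ = 144.7; τ_3 = 5.22/144.7 = 0.03607 ms.
Total: 5.296 + 7.326 + 0.03607 ms.

τ = 12.7 ms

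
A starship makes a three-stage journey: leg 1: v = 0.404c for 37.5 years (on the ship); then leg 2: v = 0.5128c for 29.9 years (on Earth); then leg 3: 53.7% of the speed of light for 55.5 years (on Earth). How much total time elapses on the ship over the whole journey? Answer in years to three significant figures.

Leg 1: 37.5 years is already measured on the ship.
Leg 2: γ = 1/√(1 − 0.5128²) = 1/√0.7370 = 1.165; τ_2 = 29.9/1.165 = 25.67 years.
Leg 3: β = 0.537; γ = 1/√(1 − 0.537²) = 1/√0.7116 = 1.185; τ_3 = 55.5/1.185 = 46.82 years.
Total: 37.50 + 25.67 + 46.82 years.

τ = 110 years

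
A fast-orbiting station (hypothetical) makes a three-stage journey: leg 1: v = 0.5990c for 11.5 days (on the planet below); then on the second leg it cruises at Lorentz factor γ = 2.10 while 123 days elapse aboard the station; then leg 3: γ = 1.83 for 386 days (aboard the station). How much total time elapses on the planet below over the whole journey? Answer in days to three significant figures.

Δt = 976 days

Leg 1: 11.5 days is already measured on the planet below.
Leg 2: γ = 2.10; Δt_2 = 2.100 × 123 = 258.3 days.
Leg 3: γ = 1.83; Δt_3 = 1.830 × 386 = 706.4 days.
Total: 11.50 + 258.3 + 706.4 days.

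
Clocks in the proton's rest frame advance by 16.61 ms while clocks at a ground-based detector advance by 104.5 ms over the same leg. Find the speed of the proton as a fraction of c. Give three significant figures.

β = 0.987

The proper time is measured in the proton's rest frame (both events occur at the proton's location); Δt is measured at a ground-based detector. γ = Δt/τ = 104.5/16.61 = 6.291.
β = √(1 − 1/γ²) = √(1 − 0.02526) = √0.9747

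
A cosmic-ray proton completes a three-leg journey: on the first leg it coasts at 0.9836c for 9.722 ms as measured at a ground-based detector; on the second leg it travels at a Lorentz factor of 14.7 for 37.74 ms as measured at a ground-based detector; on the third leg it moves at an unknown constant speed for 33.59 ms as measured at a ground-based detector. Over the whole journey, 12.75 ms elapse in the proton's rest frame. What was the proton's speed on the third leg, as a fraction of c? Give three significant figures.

β = 0.968

Leg 1: γ = 1/√(1 − 0.9836²) = 1/√0.03253 = 5.544; τ_1 = 9.722/5.544 = 1.753 ms.
Leg 2: γ = 14.7; τ_2 = 37.74/14.70 = 2.567 ms.
Leg 3: speed unknown; τ_3 = 33.59/γ_3.
Total proper time: 1.753 + 2.567 + τ_3 = 12.75, so τ_3 = 12.75 − 4.321 = 8.429 ms.
γ_3 = 33.59/8.429 = 3.985; β = √(1 − 1/γ²) = √0.9370.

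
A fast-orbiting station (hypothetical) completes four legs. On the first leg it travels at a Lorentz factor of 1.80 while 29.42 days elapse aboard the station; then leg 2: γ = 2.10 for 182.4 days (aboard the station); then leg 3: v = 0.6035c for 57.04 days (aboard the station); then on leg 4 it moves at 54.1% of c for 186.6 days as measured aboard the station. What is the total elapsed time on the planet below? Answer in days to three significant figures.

Δt = 729 days

Leg 1: γ = 1.80; Δt_1 = 1.800 × 29.42 = 52.96 days.
Leg 2: γ = 2.10; Δt_2 = 2.100 × 182.4 = 383.0 days.
Leg 3: γ = 1/√(1 − 0.6035²) = 1/√0.6358 = 1.254; Δt_3 = 1.254 × 57.04 = 71.54 days.
Leg 4: β = 0.541; γ = 1/√(1 − 0.541²) = 1/√0.7073 = 1.189; Δt_4 = 1.189 × 186.6 = 221.9 days.
Total: 52.96 + 383.0 + 71.54 + 221.9 days.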